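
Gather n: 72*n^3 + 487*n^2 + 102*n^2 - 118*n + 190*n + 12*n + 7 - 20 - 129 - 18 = 72*n^3 + 589*n^2 + 84*n - 160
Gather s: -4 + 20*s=20*s - 4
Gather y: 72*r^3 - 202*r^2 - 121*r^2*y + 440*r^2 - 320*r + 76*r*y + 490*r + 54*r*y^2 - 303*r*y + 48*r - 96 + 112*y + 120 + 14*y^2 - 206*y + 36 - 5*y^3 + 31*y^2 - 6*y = 72*r^3 + 238*r^2 + 218*r - 5*y^3 + y^2*(54*r + 45) + y*(-121*r^2 - 227*r - 100) + 60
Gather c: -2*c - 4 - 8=-2*c - 12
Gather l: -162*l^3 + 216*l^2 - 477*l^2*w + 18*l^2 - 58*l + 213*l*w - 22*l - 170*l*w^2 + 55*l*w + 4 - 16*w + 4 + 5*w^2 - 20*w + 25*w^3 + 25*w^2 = -162*l^3 + l^2*(234 - 477*w) + l*(-170*w^2 + 268*w - 80) + 25*w^3 + 30*w^2 - 36*w + 8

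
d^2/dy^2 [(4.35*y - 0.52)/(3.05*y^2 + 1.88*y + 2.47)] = ((4.35*y - 0.52)*(6.1*y + 1.88)*(12.2*y + 3.76) - (79.605*y + 13.184)*(3.05*y^2 + 1.88*y + 2.47))/(3.05*y^2 + 1.88*y + 2.47)^3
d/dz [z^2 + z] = 2*z + 1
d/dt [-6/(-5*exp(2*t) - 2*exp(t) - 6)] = (-60*exp(t) - 12)*exp(t)/(5*exp(2*t) + 2*exp(t) + 6)^2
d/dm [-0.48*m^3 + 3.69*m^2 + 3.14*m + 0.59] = -1.44*m^2 + 7.38*m + 3.14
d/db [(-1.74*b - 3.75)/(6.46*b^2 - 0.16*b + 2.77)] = (11.2404*b^2 + 48.45*b - 5.4198)/(41.7316*b^4 - 2.0672*b^3 + 35.814*b^2 - 0.8864*b + 7.6729)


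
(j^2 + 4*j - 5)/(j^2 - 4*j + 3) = (j + 5)/(j - 3)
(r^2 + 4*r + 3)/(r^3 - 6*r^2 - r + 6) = (r + 3)/(r^2 - 7*r + 6)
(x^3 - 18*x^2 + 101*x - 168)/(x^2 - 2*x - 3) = (x^2 - 15*x + 56)/(x + 1)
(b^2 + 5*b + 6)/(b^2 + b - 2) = (b + 3)/(b - 1)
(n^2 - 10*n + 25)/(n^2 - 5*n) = (n - 5)/n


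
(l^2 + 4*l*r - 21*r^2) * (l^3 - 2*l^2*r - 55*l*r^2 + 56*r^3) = l^5 + 2*l^4*r - 84*l^3*r^2 - 122*l^2*r^3 + 1379*l*r^4 - 1176*r^5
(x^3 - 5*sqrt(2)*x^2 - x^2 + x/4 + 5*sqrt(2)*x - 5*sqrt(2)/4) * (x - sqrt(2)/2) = x^4 - 11*sqrt(2)*x^3/2 - x^3 + 21*x^2/4 + 11*sqrt(2)*x^2/2 - 5*x - 11*sqrt(2)*x/8 + 5/4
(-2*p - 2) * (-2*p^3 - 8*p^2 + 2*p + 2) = 4*p^4 + 20*p^3 + 12*p^2 - 8*p - 4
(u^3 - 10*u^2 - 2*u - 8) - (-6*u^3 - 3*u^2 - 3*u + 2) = 7*u^3 - 7*u^2 + u - 10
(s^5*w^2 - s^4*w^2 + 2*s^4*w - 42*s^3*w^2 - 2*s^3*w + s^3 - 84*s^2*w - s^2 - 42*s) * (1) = s^5*w^2 - s^4*w^2 + 2*s^4*w - 42*s^3*w^2 - 2*s^3*w + s^3 - 84*s^2*w - s^2 - 42*s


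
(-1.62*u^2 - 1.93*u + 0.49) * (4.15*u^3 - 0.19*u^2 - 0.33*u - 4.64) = -6.723*u^5 - 7.7017*u^4 + 2.9348*u^3 + 8.0606*u^2 + 8.7935*u - 2.2736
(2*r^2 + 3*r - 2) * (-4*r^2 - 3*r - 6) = -8*r^4 - 18*r^3 - 13*r^2 - 12*r + 12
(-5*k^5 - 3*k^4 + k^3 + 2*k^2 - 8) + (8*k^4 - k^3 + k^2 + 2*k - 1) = -5*k^5 + 5*k^4 + 3*k^2 + 2*k - 9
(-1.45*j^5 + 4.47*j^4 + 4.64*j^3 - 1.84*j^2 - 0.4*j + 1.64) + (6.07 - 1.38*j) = -1.45*j^5 + 4.47*j^4 + 4.64*j^3 - 1.84*j^2 - 1.78*j + 7.71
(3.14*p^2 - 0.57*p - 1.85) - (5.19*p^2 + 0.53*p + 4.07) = -2.05*p^2 - 1.1*p - 5.92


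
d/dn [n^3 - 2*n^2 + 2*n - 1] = 3*n^2 - 4*n + 2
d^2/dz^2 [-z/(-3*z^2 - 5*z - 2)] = 2*(z*(6*z + 5)^2 - (9*z + 5)*(3*z^2 + 5*z + 2))/(3*z^2 + 5*z + 2)^3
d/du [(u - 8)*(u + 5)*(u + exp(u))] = u^2*exp(u) + 3*u^2 - u*exp(u) - 6*u - 43*exp(u) - 40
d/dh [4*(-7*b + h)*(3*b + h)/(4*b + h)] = 4*(5*b^2 + 8*b*h + h^2)/(16*b^2 + 8*b*h + h^2)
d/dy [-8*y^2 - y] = -16*y - 1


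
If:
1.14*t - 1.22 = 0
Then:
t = 1.07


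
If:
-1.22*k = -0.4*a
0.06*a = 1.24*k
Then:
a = 0.00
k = 0.00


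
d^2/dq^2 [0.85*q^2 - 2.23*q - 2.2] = 1.70000000000000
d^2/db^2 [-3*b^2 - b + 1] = -6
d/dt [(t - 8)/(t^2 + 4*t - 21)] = (t^2 + 4*t - 2*(t - 8)*(t + 2) - 21)/(t^2 + 4*t - 21)^2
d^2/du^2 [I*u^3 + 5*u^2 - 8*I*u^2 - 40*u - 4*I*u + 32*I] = 6*I*u + 10 - 16*I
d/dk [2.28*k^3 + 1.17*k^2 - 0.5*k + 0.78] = 6.84*k^2 + 2.34*k - 0.5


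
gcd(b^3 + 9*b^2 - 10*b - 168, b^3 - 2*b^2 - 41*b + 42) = b + 6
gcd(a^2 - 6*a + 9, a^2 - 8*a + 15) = a - 3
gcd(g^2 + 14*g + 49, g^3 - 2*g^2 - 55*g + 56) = g + 7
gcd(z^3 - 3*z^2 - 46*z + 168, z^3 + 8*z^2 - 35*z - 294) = z^2 + z - 42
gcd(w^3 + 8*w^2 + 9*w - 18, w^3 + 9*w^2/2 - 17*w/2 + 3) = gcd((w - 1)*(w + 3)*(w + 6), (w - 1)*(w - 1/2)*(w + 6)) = w^2 + 5*w - 6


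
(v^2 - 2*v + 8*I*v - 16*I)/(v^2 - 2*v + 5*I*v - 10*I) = (v + 8*I)/(v + 5*I)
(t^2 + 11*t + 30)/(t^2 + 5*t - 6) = (t + 5)/(t - 1)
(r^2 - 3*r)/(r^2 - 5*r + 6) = r/(r - 2)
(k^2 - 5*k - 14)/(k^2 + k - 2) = (k - 7)/(k - 1)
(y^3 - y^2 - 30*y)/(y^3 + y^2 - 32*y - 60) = y/(y + 2)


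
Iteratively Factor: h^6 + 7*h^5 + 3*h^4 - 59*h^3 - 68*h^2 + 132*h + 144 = (h + 1)*(h^5 + 6*h^4 - 3*h^3 - 56*h^2 - 12*h + 144) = (h + 1)*(h + 3)*(h^4 + 3*h^3 - 12*h^2 - 20*h + 48) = (h - 2)*(h + 1)*(h + 3)*(h^3 + 5*h^2 - 2*h - 24) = (h - 2)*(h + 1)*(h + 3)^2*(h^2 + 2*h - 8) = (h - 2)*(h + 1)*(h + 3)^2*(h + 4)*(h - 2)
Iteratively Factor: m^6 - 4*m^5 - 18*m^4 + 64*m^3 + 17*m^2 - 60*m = (m - 3)*(m^5 - m^4 - 21*m^3 + m^2 + 20*m) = (m - 5)*(m - 3)*(m^4 + 4*m^3 - m^2 - 4*m) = (m - 5)*(m - 3)*(m - 1)*(m^3 + 5*m^2 + 4*m) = m*(m - 5)*(m - 3)*(m - 1)*(m^2 + 5*m + 4) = m*(m - 5)*(m - 3)*(m - 1)*(m + 4)*(m + 1)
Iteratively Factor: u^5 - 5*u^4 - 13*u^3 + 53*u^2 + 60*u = (u + 3)*(u^4 - 8*u^3 + 11*u^2 + 20*u) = (u - 5)*(u + 3)*(u^3 - 3*u^2 - 4*u) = u*(u - 5)*(u + 3)*(u^2 - 3*u - 4) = u*(u - 5)*(u - 4)*(u + 3)*(u + 1)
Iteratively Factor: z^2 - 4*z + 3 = (z - 3)*(z - 1)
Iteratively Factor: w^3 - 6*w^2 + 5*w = (w - 5)*(w^2 - w) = w*(w - 5)*(w - 1)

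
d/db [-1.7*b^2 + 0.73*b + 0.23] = 0.73 - 3.4*b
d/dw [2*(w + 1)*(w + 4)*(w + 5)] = 6*w^2 + 40*w + 58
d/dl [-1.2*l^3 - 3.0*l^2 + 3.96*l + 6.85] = -3.6*l^2 - 6.0*l + 3.96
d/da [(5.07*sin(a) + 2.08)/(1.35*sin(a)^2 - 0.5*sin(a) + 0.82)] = (-6.8445*sin(a)^2 - 5.616*sin(a) + 5.1974)*cos(a)/(1.8225*sin(a)^4 - 1.35*sin(a)^3 + 2.464*sin(a)^2 - 0.82*sin(a) + 0.6724)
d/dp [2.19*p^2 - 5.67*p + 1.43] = 4.38*p - 5.67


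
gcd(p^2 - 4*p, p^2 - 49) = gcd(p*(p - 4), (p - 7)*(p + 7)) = 1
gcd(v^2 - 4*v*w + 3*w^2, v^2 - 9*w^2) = v - 3*w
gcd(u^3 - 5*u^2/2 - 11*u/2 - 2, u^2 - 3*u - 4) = u^2 - 3*u - 4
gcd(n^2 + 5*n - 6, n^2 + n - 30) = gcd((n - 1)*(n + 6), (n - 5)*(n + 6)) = n + 6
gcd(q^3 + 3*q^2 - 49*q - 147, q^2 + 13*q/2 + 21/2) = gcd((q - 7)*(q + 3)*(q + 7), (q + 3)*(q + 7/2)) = q + 3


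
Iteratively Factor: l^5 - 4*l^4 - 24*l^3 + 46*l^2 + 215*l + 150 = (l - 5)*(l^4 + l^3 - 19*l^2 - 49*l - 30) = (l - 5)*(l + 2)*(l^3 - l^2 - 17*l - 15) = (l - 5)^2*(l + 2)*(l^2 + 4*l + 3) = (l - 5)^2*(l + 1)*(l + 2)*(l + 3)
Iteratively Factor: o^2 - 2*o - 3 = (o + 1)*(o - 3)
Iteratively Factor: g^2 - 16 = (g + 4)*(g - 4)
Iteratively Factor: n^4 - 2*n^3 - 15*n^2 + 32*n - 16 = (n - 4)*(n^3 + 2*n^2 - 7*n + 4) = (n - 4)*(n - 1)*(n^2 + 3*n - 4) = (n - 4)*(n - 1)^2*(n + 4)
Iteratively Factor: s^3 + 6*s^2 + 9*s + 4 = (s + 4)*(s^2 + 2*s + 1) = (s + 1)*(s + 4)*(s + 1)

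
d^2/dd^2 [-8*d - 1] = 0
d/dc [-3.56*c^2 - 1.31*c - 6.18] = -7.12*c - 1.31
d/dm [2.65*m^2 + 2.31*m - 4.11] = 5.3*m + 2.31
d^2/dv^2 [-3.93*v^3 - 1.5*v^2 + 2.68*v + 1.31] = -23.58*v - 3.0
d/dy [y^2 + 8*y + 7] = 2*y + 8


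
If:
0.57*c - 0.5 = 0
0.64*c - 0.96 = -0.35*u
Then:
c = 0.88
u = 1.14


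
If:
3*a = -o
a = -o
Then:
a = 0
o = 0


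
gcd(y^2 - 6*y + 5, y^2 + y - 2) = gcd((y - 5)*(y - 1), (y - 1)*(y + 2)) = y - 1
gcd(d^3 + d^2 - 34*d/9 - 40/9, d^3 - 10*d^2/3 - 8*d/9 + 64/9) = d^2 - 2*d/3 - 8/3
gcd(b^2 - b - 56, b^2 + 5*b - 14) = b + 7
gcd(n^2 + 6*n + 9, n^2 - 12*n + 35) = 1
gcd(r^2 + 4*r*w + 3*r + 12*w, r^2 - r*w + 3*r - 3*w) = r + 3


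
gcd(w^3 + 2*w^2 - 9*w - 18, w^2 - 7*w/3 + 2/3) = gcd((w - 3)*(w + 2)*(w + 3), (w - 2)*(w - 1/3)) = 1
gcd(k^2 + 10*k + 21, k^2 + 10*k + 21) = k^2 + 10*k + 21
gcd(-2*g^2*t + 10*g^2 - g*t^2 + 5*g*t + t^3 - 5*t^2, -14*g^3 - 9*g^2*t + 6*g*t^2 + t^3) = -2*g^2 - g*t + t^2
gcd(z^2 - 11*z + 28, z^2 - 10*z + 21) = z - 7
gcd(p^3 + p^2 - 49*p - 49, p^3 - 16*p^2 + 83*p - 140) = p - 7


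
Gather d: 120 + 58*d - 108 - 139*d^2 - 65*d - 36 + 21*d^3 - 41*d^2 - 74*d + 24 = 21*d^3 - 180*d^2 - 81*d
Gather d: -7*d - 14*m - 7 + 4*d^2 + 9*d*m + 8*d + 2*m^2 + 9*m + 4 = 4*d^2 + d*(9*m + 1) + 2*m^2 - 5*m - 3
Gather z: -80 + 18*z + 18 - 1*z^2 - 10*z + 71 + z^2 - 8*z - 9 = 0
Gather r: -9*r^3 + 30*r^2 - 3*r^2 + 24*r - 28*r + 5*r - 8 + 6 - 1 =-9*r^3 + 27*r^2 + r - 3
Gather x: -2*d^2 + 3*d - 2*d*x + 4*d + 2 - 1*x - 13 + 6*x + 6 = -2*d^2 + 7*d + x*(5 - 2*d) - 5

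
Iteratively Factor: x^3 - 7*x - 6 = (x + 1)*(x^2 - x - 6) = (x - 3)*(x + 1)*(x + 2)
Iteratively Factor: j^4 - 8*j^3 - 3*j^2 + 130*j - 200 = (j - 2)*(j^3 - 6*j^2 - 15*j + 100) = (j - 5)*(j - 2)*(j^2 - j - 20) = (j - 5)*(j - 2)*(j + 4)*(j - 5)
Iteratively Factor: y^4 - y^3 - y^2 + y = (y)*(y^3 - y^2 - y + 1) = y*(y - 1)*(y^2 - 1) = y*(y - 1)^2*(y + 1)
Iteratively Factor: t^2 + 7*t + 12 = (t + 4)*(t + 3)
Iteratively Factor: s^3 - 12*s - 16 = (s - 4)*(s^2 + 4*s + 4) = (s - 4)*(s + 2)*(s + 2)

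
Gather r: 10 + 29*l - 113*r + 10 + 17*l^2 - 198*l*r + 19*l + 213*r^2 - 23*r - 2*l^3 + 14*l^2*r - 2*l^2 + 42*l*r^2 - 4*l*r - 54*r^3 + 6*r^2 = -2*l^3 + 15*l^2 + 48*l - 54*r^3 + r^2*(42*l + 219) + r*(14*l^2 - 202*l - 136) + 20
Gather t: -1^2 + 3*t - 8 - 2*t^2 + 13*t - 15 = -2*t^2 + 16*t - 24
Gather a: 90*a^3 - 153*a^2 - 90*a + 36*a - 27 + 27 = 90*a^3 - 153*a^2 - 54*a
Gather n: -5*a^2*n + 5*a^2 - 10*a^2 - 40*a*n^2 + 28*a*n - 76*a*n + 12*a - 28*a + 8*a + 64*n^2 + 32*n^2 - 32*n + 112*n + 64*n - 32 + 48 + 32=-5*a^2 - 8*a + n^2*(96 - 40*a) + n*(-5*a^2 - 48*a + 144) + 48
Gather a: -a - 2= -a - 2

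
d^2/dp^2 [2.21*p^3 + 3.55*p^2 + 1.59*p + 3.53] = 13.26*p + 7.1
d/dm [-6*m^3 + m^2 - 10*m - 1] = -18*m^2 + 2*m - 10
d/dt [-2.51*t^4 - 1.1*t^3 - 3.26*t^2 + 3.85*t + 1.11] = -10.04*t^3 - 3.3*t^2 - 6.52*t + 3.85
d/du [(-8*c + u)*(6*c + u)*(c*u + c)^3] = c^3*(u + 1)^2*((-8*c + u)*(u + 1) - 3*(6*c + u)*(8*c - u) + (6*c + u)*(u + 1))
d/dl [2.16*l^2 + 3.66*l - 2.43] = 4.32*l + 3.66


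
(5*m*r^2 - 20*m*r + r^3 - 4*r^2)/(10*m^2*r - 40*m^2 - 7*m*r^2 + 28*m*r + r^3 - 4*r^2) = r*(5*m + r)/(10*m^2 - 7*m*r + r^2)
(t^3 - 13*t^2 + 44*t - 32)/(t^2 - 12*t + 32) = t - 1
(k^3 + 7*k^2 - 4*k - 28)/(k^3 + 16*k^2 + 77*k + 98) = (k - 2)/(k + 7)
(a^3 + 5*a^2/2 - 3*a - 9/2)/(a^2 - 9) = (2*a^2 - a - 3)/(2*(a - 3))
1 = 1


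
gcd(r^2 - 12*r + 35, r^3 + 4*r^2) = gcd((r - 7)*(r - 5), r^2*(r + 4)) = 1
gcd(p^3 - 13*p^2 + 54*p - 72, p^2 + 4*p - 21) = p - 3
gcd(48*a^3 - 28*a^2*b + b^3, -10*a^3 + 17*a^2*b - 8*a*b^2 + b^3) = 2*a - b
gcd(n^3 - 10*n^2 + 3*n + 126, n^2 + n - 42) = n - 6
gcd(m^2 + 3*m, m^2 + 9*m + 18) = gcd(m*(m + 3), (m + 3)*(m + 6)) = m + 3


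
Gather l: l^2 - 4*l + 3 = l^2 - 4*l + 3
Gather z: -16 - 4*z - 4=-4*z - 20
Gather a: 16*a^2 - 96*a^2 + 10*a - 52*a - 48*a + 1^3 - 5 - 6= -80*a^2 - 90*a - 10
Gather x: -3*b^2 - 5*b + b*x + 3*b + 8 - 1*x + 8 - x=-3*b^2 - 2*b + x*(b - 2) + 16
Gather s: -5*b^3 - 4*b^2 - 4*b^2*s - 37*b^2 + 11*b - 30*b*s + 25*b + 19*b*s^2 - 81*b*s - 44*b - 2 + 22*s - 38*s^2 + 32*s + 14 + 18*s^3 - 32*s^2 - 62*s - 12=-5*b^3 - 41*b^2 - 8*b + 18*s^3 + s^2*(19*b - 70) + s*(-4*b^2 - 111*b - 8)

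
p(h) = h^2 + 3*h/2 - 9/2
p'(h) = 2*h + 3/2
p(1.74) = 1.14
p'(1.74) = 4.98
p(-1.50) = -4.50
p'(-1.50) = -1.50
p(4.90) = 26.86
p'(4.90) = 11.30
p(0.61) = -3.21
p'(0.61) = 2.72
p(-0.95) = -5.02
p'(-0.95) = -0.40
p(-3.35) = 1.70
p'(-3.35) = -5.20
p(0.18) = -4.20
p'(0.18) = 1.86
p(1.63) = 0.60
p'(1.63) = 4.76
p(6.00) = 40.50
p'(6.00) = 13.50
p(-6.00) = 22.50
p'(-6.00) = -10.50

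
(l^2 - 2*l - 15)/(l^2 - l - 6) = (-l^2 + 2*l + 15)/(-l^2 + l + 6)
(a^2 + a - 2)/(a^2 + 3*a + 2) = (a - 1)/(a + 1)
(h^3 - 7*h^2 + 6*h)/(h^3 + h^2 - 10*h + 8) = h*(h - 6)/(h^2 + 2*h - 8)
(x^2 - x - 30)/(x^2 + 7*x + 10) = (x - 6)/(x + 2)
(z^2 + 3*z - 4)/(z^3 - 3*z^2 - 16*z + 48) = (z - 1)/(z^2 - 7*z + 12)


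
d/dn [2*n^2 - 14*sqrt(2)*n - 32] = 4*n - 14*sqrt(2)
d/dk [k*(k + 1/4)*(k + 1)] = 3*k^2 + 5*k/2 + 1/4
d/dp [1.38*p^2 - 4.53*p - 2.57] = 2.76*p - 4.53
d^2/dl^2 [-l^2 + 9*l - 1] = -2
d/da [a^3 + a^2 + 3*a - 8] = 3*a^2 + 2*a + 3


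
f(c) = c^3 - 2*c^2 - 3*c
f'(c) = 3*c^2 - 4*c - 3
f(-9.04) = -875.09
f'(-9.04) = 278.32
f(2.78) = -2.31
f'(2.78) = 9.07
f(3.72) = 12.64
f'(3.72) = 23.64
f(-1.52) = -3.57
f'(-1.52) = 10.01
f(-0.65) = 0.83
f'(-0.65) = 0.87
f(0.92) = -3.67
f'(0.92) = -4.14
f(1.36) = -5.26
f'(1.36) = -2.89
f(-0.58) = 0.87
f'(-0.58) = 0.33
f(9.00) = 540.00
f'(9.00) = 204.00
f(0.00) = 0.00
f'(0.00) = -3.00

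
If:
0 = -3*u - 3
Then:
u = -1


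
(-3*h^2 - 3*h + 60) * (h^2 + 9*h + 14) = -3*h^4 - 30*h^3 - 9*h^2 + 498*h + 840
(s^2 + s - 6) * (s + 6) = s^3 + 7*s^2 - 36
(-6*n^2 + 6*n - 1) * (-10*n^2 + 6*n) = 60*n^4 - 96*n^3 + 46*n^2 - 6*n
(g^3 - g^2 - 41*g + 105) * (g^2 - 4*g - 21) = g^5 - 5*g^4 - 58*g^3 + 290*g^2 + 441*g - 2205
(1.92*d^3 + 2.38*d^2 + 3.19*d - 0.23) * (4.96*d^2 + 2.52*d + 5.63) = 9.5232*d^5 + 16.6432*d^4 + 32.6296*d^3 + 20.2974*d^2 + 17.3801*d - 1.2949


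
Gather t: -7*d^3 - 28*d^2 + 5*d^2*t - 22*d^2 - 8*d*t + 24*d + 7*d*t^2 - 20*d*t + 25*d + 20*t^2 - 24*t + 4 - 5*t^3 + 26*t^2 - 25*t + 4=-7*d^3 - 50*d^2 + 49*d - 5*t^3 + t^2*(7*d + 46) + t*(5*d^2 - 28*d - 49) + 8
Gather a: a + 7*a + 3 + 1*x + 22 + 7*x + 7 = 8*a + 8*x + 32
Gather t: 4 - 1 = 3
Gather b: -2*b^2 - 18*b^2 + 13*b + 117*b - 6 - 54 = -20*b^2 + 130*b - 60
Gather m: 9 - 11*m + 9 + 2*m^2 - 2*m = 2*m^2 - 13*m + 18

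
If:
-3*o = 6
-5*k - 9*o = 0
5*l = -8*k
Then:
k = 18/5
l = -144/25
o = -2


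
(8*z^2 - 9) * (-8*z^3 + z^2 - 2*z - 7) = -64*z^5 + 8*z^4 + 56*z^3 - 65*z^2 + 18*z + 63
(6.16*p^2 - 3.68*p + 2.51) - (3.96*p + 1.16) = 6.16*p^2 - 7.64*p + 1.35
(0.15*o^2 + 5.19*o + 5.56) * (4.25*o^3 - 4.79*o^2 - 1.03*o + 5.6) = 0.6375*o^5 + 21.339*o^4 - 1.3846*o^3 - 31.1381*o^2 + 23.3372*o + 31.136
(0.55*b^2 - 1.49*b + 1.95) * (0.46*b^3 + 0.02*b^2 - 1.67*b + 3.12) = 0.253*b^5 - 0.6744*b^4 - 0.0513*b^3 + 4.2433*b^2 - 7.9053*b + 6.084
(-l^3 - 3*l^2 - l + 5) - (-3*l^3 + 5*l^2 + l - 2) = 2*l^3 - 8*l^2 - 2*l + 7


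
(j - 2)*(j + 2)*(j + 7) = j^3 + 7*j^2 - 4*j - 28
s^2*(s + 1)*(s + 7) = s^4 + 8*s^3 + 7*s^2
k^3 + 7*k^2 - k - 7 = (k - 1)*(k + 1)*(k + 7)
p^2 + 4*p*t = p*(p + 4*t)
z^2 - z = z*(z - 1)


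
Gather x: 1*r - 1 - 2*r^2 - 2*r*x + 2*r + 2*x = -2*r^2 + 3*r + x*(2 - 2*r) - 1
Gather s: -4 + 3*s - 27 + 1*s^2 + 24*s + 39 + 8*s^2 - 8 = 9*s^2 + 27*s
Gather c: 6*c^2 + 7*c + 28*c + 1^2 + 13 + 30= 6*c^2 + 35*c + 44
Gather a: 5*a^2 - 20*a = 5*a^2 - 20*a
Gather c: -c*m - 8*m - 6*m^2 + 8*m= -c*m - 6*m^2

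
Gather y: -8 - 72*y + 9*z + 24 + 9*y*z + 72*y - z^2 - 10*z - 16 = 9*y*z - z^2 - z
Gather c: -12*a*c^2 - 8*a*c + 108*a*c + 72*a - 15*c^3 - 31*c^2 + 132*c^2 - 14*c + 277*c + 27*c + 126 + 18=72*a - 15*c^3 + c^2*(101 - 12*a) + c*(100*a + 290) + 144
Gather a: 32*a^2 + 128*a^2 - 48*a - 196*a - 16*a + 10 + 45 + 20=160*a^2 - 260*a + 75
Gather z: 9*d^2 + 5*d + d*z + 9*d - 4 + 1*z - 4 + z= 9*d^2 + 14*d + z*(d + 2) - 8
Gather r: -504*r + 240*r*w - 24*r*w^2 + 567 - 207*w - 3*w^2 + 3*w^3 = r*(-24*w^2 + 240*w - 504) + 3*w^3 - 3*w^2 - 207*w + 567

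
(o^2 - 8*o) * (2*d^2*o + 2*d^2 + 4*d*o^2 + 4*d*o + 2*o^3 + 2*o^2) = 2*d^2*o^3 - 14*d^2*o^2 - 16*d^2*o + 4*d*o^4 - 28*d*o^3 - 32*d*o^2 + 2*o^5 - 14*o^4 - 16*o^3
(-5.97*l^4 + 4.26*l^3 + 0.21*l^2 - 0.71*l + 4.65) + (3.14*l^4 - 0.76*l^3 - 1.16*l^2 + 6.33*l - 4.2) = -2.83*l^4 + 3.5*l^3 - 0.95*l^2 + 5.62*l + 0.45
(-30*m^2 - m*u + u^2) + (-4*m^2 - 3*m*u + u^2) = -34*m^2 - 4*m*u + 2*u^2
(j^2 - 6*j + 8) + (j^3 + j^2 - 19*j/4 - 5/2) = j^3 + 2*j^2 - 43*j/4 + 11/2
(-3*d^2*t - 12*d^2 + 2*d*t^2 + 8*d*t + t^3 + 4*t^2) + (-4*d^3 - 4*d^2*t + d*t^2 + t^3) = -4*d^3 - 7*d^2*t - 12*d^2 + 3*d*t^2 + 8*d*t + 2*t^3 + 4*t^2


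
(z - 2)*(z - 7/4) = z^2 - 15*z/4 + 7/2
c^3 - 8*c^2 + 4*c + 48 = (c - 6)*(c - 4)*(c + 2)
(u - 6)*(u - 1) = u^2 - 7*u + 6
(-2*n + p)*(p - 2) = -2*n*p + 4*n + p^2 - 2*p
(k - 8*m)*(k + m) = k^2 - 7*k*m - 8*m^2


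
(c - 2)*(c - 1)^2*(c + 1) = c^4 - 3*c^3 + c^2 + 3*c - 2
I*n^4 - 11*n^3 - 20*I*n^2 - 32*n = n*(n + 4*I)*(n + 8*I)*(I*n + 1)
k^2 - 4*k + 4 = (k - 2)^2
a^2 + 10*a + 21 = (a + 3)*(a + 7)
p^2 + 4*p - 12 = (p - 2)*(p + 6)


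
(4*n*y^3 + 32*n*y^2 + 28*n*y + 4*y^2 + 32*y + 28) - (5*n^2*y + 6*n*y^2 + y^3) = -5*n^2*y + 4*n*y^3 + 26*n*y^2 + 28*n*y - y^3 + 4*y^2 + 32*y + 28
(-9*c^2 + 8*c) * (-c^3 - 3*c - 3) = 9*c^5 - 8*c^4 + 27*c^3 + 3*c^2 - 24*c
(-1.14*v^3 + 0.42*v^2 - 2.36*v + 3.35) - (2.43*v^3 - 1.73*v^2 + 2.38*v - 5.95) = -3.57*v^3 + 2.15*v^2 - 4.74*v + 9.3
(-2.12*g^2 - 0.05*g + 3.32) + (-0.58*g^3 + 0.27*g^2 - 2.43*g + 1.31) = -0.58*g^3 - 1.85*g^2 - 2.48*g + 4.63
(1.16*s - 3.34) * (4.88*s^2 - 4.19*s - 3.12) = 5.6608*s^3 - 21.1596*s^2 + 10.3754*s + 10.4208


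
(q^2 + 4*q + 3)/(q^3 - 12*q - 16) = (q^2 + 4*q + 3)/(q^3 - 12*q - 16)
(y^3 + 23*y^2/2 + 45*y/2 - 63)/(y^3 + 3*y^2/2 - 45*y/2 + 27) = (y + 7)/(y - 3)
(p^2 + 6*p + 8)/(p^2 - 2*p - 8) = (p + 4)/(p - 4)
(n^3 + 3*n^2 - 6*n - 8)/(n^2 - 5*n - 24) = (-n^3 - 3*n^2 + 6*n + 8)/(-n^2 + 5*n + 24)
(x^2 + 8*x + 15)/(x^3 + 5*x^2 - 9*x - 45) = 1/(x - 3)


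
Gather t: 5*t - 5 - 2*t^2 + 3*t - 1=-2*t^2 + 8*t - 6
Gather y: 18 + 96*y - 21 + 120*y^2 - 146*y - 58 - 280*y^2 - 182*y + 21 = -160*y^2 - 232*y - 40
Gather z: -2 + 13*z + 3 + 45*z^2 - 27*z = 45*z^2 - 14*z + 1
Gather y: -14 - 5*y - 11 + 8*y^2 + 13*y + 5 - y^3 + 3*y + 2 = -y^3 + 8*y^2 + 11*y - 18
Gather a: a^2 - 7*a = a^2 - 7*a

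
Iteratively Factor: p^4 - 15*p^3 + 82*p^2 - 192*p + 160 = (p - 5)*(p^3 - 10*p^2 + 32*p - 32) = (p - 5)*(p - 4)*(p^2 - 6*p + 8) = (p - 5)*(p - 4)^2*(p - 2)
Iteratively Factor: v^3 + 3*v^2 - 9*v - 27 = (v - 3)*(v^2 + 6*v + 9) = (v - 3)*(v + 3)*(v + 3)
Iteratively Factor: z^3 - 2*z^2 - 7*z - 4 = (z - 4)*(z^2 + 2*z + 1) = (z - 4)*(z + 1)*(z + 1)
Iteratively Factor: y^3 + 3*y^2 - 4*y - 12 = (y - 2)*(y^2 + 5*y + 6) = (y - 2)*(y + 3)*(y + 2)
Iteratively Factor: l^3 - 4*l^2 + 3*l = (l - 1)*(l^2 - 3*l) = (l - 3)*(l - 1)*(l)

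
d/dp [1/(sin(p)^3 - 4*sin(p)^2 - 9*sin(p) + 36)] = (-3*sin(p)^2 + 8*sin(p) + 9)*cos(p)/(sin(p)^3 - 4*sin(p)^2 - 9*sin(p) + 36)^2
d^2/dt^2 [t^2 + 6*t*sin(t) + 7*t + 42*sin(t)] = -6*t*sin(t) - 42*sin(t) + 12*cos(t) + 2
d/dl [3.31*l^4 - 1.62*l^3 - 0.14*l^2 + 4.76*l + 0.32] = 13.24*l^3 - 4.86*l^2 - 0.28*l + 4.76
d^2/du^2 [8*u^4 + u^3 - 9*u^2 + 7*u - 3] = 96*u^2 + 6*u - 18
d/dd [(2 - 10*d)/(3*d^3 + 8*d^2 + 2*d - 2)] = 2*(30*d^3 + 31*d^2 - 16*d + 8)/(9*d^6 + 48*d^5 + 76*d^4 + 20*d^3 - 28*d^2 - 8*d + 4)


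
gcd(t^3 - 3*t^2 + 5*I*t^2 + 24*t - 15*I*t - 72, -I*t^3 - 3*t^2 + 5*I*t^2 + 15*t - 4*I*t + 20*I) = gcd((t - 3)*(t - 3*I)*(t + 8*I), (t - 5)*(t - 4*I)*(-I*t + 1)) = 1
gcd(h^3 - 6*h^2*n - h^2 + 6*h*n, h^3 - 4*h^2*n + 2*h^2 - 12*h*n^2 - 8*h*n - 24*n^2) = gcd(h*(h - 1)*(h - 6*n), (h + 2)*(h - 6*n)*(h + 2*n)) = h - 6*n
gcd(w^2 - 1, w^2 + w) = w + 1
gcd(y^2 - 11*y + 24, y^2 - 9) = y - 3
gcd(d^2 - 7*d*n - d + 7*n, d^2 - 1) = d - 1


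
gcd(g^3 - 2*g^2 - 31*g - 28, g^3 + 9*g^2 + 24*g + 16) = g^2 + 5*g + 4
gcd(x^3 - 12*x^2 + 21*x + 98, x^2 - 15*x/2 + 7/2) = x - 7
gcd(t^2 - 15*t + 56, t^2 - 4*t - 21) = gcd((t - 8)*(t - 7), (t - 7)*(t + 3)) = t - 7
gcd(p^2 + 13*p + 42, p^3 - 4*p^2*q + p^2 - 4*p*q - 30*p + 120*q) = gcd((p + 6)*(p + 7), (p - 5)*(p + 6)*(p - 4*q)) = p + 6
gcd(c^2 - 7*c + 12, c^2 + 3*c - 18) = c - 3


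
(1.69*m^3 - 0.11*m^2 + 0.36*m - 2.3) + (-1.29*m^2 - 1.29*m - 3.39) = 1.69*m^3 - 1.4*m^2 - 0.93*m - 5.69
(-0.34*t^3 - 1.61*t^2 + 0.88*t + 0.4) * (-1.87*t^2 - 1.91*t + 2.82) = 0.6358*t^5 + 3.6601*t^4 + 0.4707*t^3 - 6.969*t^2 + 1.7176*t + 1.128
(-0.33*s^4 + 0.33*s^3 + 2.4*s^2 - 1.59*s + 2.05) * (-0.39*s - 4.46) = 0.1287*s^5 + 1.3431*s^4 - 2.4078*s^3 - 10.0839*s^2 + 6.2919*s - 9.143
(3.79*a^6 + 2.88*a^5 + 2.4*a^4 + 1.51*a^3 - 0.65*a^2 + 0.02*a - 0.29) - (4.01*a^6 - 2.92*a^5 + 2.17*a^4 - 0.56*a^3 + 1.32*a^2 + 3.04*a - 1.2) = -0.22*a^6 + 5.8*a^5 + 0.23*a^4 + 2.07*a^3 - 1.97*a^2 - 3.02*a + 0.91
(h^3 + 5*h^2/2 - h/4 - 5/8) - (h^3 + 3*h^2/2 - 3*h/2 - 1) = h^2 + 5*h/4 + 3/8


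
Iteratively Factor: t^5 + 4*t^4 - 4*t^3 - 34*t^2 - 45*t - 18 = (t + 1)*(t^4 + 3*t^3 - 7*t^2 - 27*t - 18) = (t - 3)*(t + 1)*(t^3 + 6*t^2 + 11*t + 6) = (t - 3)*(t + 1)*(t + 3)*(t^2 + 3*t + 2) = (t - 3)*(t + 1)*(t + 2)*(t + 3)*(t + 1)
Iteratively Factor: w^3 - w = (w + 1)*(w^2 - w) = (w - 1)*(w + 1)*(w)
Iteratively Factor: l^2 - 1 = (l + 1)*(l - 1)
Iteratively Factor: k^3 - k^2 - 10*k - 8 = (k + 2)*(k^2 - 3*k - 4) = (k - 4)*(k + 2)*(k + 1)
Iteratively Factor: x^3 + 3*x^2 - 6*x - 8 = (x + 4)*(x^2 - x - 2) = (x + 1)*(x + 4)*(x - 2)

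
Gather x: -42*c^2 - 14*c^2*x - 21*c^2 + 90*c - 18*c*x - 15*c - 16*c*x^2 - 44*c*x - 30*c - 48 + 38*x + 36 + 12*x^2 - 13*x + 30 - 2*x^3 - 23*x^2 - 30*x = -63*c^2 + 45*c - 2*x^3 + x^2*(-16*c - 11) + x*(-14*c^2 - 62*c - 5) + 18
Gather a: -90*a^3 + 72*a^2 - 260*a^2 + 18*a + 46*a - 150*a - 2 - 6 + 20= -90*a^3 - 188*a^2 - 86*a + 12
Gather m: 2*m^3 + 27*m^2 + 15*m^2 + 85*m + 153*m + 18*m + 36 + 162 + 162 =2*m^3 + 42*m^2 + 256*m + 360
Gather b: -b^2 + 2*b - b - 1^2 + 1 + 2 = -b^2 + b + 2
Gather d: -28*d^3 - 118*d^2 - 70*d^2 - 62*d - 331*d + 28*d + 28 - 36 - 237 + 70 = -28*d^3 - 188*d^2 - 365*d - 175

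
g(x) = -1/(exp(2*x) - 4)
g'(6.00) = 0.00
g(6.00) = 0.00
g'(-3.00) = 0.00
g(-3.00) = 0.25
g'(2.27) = 0.02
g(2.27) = -0.01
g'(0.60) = 14.37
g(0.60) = 1.47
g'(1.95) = 0.05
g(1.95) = -0.02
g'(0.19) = 0.45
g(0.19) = 0.39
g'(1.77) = 0.07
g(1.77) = -0.03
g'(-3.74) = 0.00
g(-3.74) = 0.25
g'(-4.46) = 0.00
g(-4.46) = 0.25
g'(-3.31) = 0.00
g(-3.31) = 0.25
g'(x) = 2*exp(2*x)/(exp(2*x) - 4)^2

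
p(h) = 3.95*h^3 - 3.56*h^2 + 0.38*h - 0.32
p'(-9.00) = 1024.31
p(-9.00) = -3171.65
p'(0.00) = 0.38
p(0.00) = -0.32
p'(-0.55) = 7.88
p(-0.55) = -2.26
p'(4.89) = 248.92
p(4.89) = 378.29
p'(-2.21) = 73.99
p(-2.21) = -61.18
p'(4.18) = 177.67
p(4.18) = 227.55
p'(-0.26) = 3.03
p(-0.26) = -0.73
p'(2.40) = 51.55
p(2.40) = 34.69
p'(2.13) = 38.98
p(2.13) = 22.51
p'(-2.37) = 83.81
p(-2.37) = -73.80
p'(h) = 11.85*h^2 - 7.12*h + 0.38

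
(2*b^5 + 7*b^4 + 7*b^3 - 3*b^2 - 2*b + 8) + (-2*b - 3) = 2*b^5 + 7*b^4 + 7*b^3 - 3*b^2 - 4*b + 5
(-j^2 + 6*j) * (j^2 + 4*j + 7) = -j^4 + 2*j^3 + 17*j^2 + 42*j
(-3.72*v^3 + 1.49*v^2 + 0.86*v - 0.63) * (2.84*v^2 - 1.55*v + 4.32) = -10.5648*v^5 + 9.9976*v^4 - 15.9375*v^3 + 3.3146*v^2 + 4.6917*v - 2.7216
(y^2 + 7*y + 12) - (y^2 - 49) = 7*y + 61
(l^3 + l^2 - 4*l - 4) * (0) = 0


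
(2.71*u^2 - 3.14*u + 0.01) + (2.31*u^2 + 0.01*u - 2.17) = 5.02*u^2 - 3.13*u - 2.16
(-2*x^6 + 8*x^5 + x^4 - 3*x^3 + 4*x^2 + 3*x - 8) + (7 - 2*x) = -2*x^6 + 8*x^5 + x^4 - 3*x^3 + 4*x^2 + x - 1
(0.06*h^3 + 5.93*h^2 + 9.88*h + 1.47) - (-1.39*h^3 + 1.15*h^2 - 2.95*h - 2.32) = 1.45*h^3 + 4.78*h^2 + 12.83*h + 3.79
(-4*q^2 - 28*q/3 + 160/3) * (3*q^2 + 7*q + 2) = -12*q^4 - 56*q^3 + 260*q^2/3 + 1064*q/3 + 320/3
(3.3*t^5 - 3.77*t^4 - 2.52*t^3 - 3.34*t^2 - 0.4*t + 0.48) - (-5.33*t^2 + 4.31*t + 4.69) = 3.3*t^5 - 3.77*t^4 - 2.52*t^3 + 1.99*t^2 - 4.71*t - 4.21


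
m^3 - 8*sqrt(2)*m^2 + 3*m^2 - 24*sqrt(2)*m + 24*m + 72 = (m + 3)*(m - 6*sqrt(2))*(m - 2*sqrt(2))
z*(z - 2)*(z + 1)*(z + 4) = z^4 + 3*z^3 - 6*z^2 - 8*z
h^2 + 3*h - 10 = (h - 2)*(h + 5)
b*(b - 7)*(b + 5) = b^3 - 2*b^2 - 35*b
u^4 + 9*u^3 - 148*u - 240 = (u - 4)*(u + 2)*(u + 5)*(u + 6)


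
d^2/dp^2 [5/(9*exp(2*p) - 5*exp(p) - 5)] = 5*((5 - 36*exp(p))*(-9*exp(2*p) + 5*exp(p) + 5) - 2*(18*exp(p) - 5)^2*exp(p))*exp(p)/(-9*exp(2*p) + 5*exp(p) + 5)^3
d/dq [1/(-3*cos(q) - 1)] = -3*sin(q)/(3*cos(q) + 1)^2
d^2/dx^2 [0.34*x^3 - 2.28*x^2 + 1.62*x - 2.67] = 2.04*x - 4.56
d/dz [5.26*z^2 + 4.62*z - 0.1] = 10.52*z + 4.62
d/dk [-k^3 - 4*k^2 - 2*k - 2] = -3*k^2 - 8*k - 2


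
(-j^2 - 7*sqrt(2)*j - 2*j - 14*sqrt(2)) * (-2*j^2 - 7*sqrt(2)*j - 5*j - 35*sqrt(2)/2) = 2*j^4 + 9*j^3 + 21*sqrt(2)*j^3 + 108*j^2 + 189*sqrt(2)*j^2/2 + 105*sqrt(2)*j + 441*j + 490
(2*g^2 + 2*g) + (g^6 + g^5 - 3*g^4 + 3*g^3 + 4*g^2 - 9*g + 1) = g^6 + g^5 - 3*g^4 + 3*g^3 + 6*g^2 - 7*g + 1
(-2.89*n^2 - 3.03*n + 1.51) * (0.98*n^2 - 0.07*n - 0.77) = -2.8322*n^4 - 2.7671*n^3 + 3.9172*n^2 + 2.2274*n - 1.1627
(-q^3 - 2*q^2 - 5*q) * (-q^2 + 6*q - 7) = q^5 - 4*q^4 - 16*q^2 + 35*q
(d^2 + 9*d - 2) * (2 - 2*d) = -2*d^3 - 16*d^2 + 22*d - 4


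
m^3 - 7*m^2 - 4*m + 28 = (m - 7)*(m - 2)*(m + 2)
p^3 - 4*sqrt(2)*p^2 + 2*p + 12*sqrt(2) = (p - 3*sqrt(2))*(p - 2*sqrt(2))*(p + sqrt(2))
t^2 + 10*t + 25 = (t + 5)^2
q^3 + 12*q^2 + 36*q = q*(q + 6)^2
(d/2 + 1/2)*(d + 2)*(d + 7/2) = d^3/2 + 13*d^2/4 + 25*d/4 + 7/2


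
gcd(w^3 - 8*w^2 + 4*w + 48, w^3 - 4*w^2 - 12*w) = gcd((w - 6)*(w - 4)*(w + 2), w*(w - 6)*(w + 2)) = w^2 - 4*w - 12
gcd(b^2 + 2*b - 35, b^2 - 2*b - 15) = b - 5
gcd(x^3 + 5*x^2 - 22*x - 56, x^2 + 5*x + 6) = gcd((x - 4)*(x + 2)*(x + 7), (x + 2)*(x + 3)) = x + 2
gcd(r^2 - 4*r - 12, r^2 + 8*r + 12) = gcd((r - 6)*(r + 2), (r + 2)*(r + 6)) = r + 2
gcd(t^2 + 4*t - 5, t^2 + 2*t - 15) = t + 5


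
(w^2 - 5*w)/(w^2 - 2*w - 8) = w*(5 - w)/(-w^2 + 2*w + 8)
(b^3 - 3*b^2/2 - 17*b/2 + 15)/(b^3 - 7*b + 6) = (b - 5/2)/(b - 1)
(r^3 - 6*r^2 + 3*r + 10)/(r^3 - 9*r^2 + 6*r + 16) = (r - 5)/(r - 8)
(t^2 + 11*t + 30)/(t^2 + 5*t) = (t + 6)/t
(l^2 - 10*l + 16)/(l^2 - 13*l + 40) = (l - 2)/(l - 5)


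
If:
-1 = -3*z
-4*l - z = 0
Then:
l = -1/12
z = 1/3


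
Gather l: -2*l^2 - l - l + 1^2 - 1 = -2*l^2 - 2*l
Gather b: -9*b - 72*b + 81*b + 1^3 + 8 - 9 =0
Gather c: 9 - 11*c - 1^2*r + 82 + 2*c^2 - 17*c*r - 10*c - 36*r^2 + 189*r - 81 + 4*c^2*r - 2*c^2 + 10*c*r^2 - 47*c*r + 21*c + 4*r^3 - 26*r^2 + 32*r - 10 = 4*c^2*r + c*(10*r^2 - 64*r) + 4*r^3 - 62*r^2 + 220*r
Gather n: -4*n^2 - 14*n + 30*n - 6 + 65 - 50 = -4*n^2 + 16*n + 9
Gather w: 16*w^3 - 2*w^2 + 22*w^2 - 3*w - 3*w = 16*w^3 + 20*w^2 - 6*w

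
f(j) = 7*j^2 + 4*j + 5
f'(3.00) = 46.00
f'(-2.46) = -30.44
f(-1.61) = 16.70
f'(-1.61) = -18.54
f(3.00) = 80.00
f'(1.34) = 22.76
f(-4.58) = 133.51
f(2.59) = 62.32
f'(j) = 14*j + 4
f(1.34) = 22.93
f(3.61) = 110.66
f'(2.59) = 40.26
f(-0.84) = 6.58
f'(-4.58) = -60.12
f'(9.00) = 130.00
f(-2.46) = 37.52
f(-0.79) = 6.21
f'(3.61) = 54.54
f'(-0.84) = -7.76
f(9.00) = 608.00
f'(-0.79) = -7.06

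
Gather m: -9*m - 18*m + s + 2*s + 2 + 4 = -27*m + 3*s + 6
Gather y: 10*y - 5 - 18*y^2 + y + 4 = -18*y^2 + 11*y - 1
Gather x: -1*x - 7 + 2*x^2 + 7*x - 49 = 2*x^2 + 6*x - 56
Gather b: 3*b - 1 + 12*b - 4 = 15*b - 5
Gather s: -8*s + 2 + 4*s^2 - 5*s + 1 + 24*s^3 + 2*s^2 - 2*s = 24*s^3 + 6*s^2 - 15*s + 3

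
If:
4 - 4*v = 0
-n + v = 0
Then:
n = 1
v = 1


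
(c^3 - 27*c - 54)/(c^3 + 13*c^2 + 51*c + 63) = (c - 6)/(c + 7)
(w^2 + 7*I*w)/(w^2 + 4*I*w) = (w + 7*I)/(w + 4*I)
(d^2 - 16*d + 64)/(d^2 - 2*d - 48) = (d - 8)/(d + 6)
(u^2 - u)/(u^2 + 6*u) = (u - 1)/(u + 6)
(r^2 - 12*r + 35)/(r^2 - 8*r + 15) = (r - 7)/(r - 3)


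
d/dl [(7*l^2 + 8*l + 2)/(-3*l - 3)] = (-7*l^2 - 14*l - 6)/(3*(l^2 + 2*l + 1))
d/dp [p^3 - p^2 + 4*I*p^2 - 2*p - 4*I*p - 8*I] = 3*p^2 + p*(-2 + 8*I) - 2 - 4*I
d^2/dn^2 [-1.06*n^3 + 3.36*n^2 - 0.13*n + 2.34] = 6.72 - 6.36*n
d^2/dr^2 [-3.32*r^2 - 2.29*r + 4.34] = -6.64000000000000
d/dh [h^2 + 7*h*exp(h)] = 7*h*exp(h) + 2*h + 7*exp(h)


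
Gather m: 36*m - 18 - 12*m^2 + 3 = -12*m^2 + 36*m - 15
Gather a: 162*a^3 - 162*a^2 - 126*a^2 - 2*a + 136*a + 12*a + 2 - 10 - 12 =162*a^3 - 288*a^2 + 146*a - 20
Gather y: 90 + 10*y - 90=10*y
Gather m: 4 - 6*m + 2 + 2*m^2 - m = 2*m^2 - 7*m + 6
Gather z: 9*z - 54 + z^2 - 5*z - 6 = z^2 + 4*z - 60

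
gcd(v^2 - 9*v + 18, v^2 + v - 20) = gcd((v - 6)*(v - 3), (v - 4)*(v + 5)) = 1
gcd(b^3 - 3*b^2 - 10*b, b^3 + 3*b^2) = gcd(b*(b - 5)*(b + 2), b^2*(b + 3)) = b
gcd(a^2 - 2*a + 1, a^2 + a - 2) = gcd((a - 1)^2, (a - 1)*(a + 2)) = a - 1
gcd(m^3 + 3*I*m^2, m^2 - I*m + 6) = 1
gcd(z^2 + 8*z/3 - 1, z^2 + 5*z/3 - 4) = z + 3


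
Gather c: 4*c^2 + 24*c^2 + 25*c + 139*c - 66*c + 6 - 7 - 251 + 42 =28*c^2 + 98*c - 210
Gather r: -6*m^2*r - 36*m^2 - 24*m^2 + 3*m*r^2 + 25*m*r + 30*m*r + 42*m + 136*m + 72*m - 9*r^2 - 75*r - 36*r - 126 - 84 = -60*m^2 + 250*m + r^2*(3*m - 9) + r*(-6*m^2 + 55*m - 111) - 210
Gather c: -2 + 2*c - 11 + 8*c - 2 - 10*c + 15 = 0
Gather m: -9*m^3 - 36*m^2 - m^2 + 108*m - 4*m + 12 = -9*m^3 - 37*m^2 + 104*m + 12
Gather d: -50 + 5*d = 5*d - 50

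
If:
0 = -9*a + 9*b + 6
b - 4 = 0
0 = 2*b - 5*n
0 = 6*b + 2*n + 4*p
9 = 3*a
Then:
No Solution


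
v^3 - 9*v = v*(v - 3)*(v + 3)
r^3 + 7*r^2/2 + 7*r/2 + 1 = (r + 1/2)*(r + 1)*(r + 2)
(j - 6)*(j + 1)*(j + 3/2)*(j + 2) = j^4 - 3*j^3/2 - 41*j^2/2 - 36*j - 18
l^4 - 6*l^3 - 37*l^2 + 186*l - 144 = (l - 8)*(l - 3)*(l - 1)*(l + 6)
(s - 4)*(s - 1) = s^2 - 5*s + 4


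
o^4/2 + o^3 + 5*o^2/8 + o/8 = o*(o/2 + 1/2)*(o + 1/2)^2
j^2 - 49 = (j - 7)*(j + 7)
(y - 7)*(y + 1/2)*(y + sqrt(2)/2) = y^3 - 13*y^2/2 + sqrt(2)*y^2/2 - 13*sqrt(2)*y/4 - 7*y/2 - 7*sqrt(2)/4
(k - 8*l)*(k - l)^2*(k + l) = k^4 - 9*k^3*l + 7*k^2*l^2 + 9*k*l^3 - 8*l^4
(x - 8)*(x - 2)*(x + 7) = x^3 - 3*x^2 - 54*x + 112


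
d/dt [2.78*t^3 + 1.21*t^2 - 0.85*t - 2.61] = 8.34*t^2 + 2.42*t - 0.85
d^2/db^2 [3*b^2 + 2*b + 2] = 6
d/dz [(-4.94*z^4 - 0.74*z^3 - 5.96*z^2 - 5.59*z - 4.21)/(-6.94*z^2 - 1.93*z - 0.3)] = (68.5672*z^5 + 33.7382*z^4 + 8.78439999999999*z^3 - 26.6258*z^2 - 54.8588*z - 6.4483)/(48.1636*z^4 + 26.7884*z^3 + 7.8889*z^2 + 1.158*z + 0.09)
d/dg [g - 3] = 1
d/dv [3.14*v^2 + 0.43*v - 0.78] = 6.28*v + 0.43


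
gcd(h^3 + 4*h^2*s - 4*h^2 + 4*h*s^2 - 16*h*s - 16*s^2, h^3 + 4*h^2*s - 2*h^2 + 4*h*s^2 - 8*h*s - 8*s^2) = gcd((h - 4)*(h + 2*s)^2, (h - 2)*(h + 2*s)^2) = h^2 + 4*h*s + 4*s^2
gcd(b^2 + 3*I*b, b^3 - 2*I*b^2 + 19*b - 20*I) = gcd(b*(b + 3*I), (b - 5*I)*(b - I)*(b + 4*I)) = 1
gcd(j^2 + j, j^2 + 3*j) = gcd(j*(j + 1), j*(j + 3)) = j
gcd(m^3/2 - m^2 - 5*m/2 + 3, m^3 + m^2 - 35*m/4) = 1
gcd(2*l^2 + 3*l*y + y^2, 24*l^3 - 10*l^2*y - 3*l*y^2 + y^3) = 1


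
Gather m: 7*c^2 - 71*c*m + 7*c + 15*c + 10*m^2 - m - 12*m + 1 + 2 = 7*c^2 + 22*c + 10*m^2 + m*(-71*c - 13) + 3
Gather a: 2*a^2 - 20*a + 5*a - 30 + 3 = 2*a^2 - 15*a - 27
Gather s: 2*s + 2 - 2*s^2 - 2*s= 2 - 2*s^2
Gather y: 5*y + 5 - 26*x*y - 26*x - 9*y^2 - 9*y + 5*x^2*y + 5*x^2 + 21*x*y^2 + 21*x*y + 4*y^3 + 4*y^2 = 5*x^2 - 26*x + 4*y^3 + y^2*(21*x - 5) + y*(5*x^2 - 5*x - 4) + 5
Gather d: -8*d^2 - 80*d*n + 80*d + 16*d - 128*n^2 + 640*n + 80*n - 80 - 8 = -8*d^2 + d*(96 - 80*n) - 128*n^2 + 720*n - 88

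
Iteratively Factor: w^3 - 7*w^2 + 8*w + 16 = (w + 1)*(w^2 - 8*w + 16) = (w - 4)*(w + 1)*(w - 4)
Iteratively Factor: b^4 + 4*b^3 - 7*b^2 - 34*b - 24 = (b + 4)*(b^3 - 7*b - 6) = (b + 2)*(b + 4)*(b^2 - 2*b - 3) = (b - 3)*(b + 2)*(b + 4)*(b + 1)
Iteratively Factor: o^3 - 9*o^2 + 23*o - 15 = (o - 1)*(o^2 - 8*o + 15) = (o - 5)*(o - 1)*(o - 3)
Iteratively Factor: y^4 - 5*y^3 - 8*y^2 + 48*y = (y + 3)*(y^3 - 8*y^2 + 16*y) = y*(y + 3)*(y^2 - 8*y + 16) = y*(y - 4)*(y + 3)*(y - 4)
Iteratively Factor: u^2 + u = (u)*(u + 1)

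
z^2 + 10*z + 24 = (z + 4)*(z + 6)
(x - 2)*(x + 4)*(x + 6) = x^3 + 8*x^2 + 4*x - 48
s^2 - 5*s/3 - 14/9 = (s - 7/3)*(s + 2/3)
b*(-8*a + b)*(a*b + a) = -8*a^2*b^2 - 8*a^2*b + a*b^3 + a*b^2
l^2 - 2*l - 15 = (l - 5)*(l + 3)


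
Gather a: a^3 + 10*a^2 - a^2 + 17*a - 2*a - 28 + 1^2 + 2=a^3 + 9*a^2 + 15*a - 25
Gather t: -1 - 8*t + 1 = -8*t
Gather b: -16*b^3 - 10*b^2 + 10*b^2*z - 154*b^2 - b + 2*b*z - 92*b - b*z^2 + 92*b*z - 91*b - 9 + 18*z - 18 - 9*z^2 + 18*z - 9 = -16*b^3 + b^2*(10*z - 164) + b*(-z^2 + 94*z - 184) - 9*z^2 + 36*z - 36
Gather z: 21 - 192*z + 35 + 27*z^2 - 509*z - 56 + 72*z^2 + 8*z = 99*z^2 - 693*z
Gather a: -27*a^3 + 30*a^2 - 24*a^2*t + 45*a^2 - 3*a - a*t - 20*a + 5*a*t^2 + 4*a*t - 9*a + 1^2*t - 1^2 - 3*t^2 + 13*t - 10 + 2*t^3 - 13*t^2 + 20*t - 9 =-27*a^3 + a^2*(75 - 24*t) + a*(5*t^2 + 3*t - 32) + 2*t^3 - 16*t^2 + 34*t - 20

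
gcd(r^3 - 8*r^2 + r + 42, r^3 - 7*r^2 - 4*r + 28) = r^2 - 5*r - 14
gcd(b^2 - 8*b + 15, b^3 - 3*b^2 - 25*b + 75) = b^2 - 8*b + 15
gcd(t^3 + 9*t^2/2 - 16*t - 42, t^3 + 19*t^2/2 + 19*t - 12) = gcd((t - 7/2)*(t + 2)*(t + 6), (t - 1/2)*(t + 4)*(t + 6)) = t + 6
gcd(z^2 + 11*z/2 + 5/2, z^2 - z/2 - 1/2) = z + 1/2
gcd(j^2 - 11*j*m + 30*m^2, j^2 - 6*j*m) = j - 6*m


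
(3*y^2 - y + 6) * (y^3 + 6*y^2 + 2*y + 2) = 3*y^5 + 17*y^4 + 6*y^3 + 40*y^2 + 10*y + 12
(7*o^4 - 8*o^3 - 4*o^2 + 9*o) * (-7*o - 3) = -49*o^5 + 35*o^4 + 52*o^3 - 51*o^2 - 27*o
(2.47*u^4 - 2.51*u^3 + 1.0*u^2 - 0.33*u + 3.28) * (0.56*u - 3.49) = 1.3832*u^5 - 10.0259*u^4 + 9.3199*u^3 - 3.6748*u^2 + 2.9885*u - 11.4472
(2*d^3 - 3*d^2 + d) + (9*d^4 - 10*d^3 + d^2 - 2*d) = 9*d^4 - 8*d^3 - 2*d^2 - d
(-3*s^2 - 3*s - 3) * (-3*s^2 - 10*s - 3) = 9*s^4 + 39*s^3 + 48*s^2 + 39*s + 9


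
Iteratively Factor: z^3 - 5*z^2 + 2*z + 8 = (z + 1)*(z^2 - 6*z + 8) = (z - 4)*(z + 1)*(z - 2)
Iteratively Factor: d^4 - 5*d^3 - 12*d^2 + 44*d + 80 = (d - 5)*(d^3 - 12*d - 16) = (d - 5)*(d + 2)*(d^2 - 2*d - 8) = (d - 5)*(d + 2)^2*(d - 4)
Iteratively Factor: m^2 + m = (m)*(m + 1)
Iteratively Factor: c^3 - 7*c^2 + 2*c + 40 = (c + 2)*(c^2 - 9*c + 20) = (c - 4)*(c + 2)*(c - 5)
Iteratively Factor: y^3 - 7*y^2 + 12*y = (y - 4)*(y^2 - 3*y) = (y - 4)*(y - 3)*(y)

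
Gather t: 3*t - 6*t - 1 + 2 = 1 - 3*t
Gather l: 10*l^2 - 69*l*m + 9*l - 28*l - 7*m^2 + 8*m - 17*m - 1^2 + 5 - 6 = 10*l^2 + l*(-69*m - 19) - 7*m^2 - 9*m - 2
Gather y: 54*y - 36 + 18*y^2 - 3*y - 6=18*y^2 + 51*y - 42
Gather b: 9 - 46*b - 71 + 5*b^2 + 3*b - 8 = 5*b^2 - 43*b - 70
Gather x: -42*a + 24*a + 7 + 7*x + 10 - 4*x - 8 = -18*a + 3*x + 9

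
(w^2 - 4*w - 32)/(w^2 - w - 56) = (w + 4)/(w + 7)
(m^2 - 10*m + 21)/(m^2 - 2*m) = (m^2 - 10*m + 21)/(m*(m - 2))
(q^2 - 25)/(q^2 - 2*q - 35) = (q - 5)/(q - 7)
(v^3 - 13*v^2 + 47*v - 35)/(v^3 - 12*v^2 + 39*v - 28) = (v - 5)/(v - 4)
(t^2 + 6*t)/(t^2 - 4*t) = (t + 6)/(t - 4)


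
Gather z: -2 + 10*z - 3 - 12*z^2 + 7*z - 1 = -12*z^2 + 17*z - 6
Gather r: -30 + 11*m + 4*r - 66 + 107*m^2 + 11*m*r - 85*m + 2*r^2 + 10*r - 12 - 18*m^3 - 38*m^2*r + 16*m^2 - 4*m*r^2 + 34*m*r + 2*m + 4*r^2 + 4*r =-18*m^3 + 123*m^2 - 72*m + r^2*(6 - 4*m) + r*(-38*m^2 + 45*m + 18) - 108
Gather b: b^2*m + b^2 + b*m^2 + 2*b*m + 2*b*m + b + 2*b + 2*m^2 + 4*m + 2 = b^2*(m + 1) + b*(m^2 + 4*m + 3) + 2*m^2 + 4*m + 2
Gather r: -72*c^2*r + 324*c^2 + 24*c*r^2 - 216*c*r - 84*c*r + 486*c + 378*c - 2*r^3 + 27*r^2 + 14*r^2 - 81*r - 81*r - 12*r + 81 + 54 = 324*c^2 + 864*c - 2*r^3 + r^2*(24*c + 41) + r*(-72*c^2 - 300*c - 174) + 135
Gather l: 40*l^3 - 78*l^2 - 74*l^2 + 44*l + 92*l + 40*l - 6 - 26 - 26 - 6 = 40*l^3 - 152*l^2 + 176*l - 64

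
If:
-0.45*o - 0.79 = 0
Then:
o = -1.76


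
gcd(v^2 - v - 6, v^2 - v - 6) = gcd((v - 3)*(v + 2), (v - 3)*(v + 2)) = v^2 - v - 6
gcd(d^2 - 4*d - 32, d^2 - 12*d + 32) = d - 8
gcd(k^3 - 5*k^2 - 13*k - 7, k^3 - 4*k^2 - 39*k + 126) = k - 7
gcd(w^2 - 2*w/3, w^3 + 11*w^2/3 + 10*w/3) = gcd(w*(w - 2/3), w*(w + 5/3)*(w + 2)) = w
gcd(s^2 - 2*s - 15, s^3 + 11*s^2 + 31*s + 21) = s + 3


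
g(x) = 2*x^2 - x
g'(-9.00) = -37.00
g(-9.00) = 171.00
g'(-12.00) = -49.00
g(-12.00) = 300.00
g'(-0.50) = -3.00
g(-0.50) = 1.00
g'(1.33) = 4.32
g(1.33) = 2.21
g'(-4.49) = -18.96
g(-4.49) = 44.81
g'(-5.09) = -21.36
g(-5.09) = 56.91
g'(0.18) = -0.28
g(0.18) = -0.12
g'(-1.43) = -6.72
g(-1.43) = 5.52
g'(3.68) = 13.72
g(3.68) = 23.40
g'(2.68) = 9.72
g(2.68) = 11.68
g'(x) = 4*x - 1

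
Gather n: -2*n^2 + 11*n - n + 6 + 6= -2*n^2 + 10*n + 12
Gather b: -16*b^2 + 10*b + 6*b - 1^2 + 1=-16*b^2 + 16*b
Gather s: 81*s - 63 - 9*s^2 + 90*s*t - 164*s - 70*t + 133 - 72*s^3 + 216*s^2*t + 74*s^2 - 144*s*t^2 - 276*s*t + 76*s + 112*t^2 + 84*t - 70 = -72*s^3 + s^2*(216*t + 65) + s*(-144*t^2 - 186*t - 7) + 112*t^2 + 14*t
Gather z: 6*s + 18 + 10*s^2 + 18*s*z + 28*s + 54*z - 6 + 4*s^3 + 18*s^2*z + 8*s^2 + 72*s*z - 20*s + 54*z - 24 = 4*s^3 + 18*s^2 + 14*s + z*(18*s^2 + 90*s + 108) - 12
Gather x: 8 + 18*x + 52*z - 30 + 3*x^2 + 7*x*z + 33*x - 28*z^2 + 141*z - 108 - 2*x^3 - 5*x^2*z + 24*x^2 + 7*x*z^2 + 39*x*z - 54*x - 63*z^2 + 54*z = -2*x^3 + x^2*(27 - 5*z) + x*(7*z^2 + 46*z - 3) - 91*z^2 + 247*z - 130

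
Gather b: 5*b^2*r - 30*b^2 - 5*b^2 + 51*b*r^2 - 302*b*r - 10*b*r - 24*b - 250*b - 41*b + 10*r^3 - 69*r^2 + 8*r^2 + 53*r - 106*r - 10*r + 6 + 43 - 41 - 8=b^2*(5*r - 35) + b*(51*r^2 - 312*r - 315) + 10*r^3 - 61*r^2 - 63*r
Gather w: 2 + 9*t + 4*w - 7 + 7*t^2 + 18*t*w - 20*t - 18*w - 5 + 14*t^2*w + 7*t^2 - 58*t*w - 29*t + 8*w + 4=14*t^2 - 40*t + w*(14*t^2 - 40*t - 6) - 6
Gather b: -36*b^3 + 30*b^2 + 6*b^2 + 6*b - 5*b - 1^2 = -36*b^3 + 36*b^2 + b - 1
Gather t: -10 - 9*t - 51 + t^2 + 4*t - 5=t^2 - 5*t - 66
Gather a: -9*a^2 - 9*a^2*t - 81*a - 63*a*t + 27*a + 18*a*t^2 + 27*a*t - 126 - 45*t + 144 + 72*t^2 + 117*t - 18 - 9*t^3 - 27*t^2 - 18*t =a^2*(-9*t - 9) + a*(18*t^2 - 36*t - 54) - 9*t^3 + 45*t^2 + 54*t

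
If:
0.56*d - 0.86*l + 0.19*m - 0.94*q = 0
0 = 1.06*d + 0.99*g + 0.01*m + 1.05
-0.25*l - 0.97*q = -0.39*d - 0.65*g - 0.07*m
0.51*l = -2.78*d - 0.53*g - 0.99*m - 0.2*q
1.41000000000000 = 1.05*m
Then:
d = -0.45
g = -0.59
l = 0.73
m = 1.34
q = -0.67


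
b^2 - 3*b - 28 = (b - 7)*(b + 4)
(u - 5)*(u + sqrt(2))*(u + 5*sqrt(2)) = u^3 - 5*u^2 + 6*sqrt(2)*u^2 - 30*sqrt(2)*u + 10*u - 50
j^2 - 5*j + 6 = (j - 3)*(j - 2)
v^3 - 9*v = v*(v - 3)*(v + 3)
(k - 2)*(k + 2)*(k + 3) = k^3 + 3*k^2 - 4*k - 12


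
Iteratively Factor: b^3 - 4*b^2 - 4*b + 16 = (b - 2)*(b^2 - 2*b - 8) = (b - 4)*(b - 2)*(b + 2)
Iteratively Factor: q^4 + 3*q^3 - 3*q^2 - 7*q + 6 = (q + 2)*(q^3 + q^2 - 5*q + 3) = (q + 2)*(q + 3)*(q^2 - 2*q + 1) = (q - 1)*(q + 2)*(q + 3)*(q - 1)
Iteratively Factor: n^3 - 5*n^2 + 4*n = (n - 4)*(n^2 - n) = n*(n - 4)*(n - 1)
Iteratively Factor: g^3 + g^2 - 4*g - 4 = (g - 2)*(g^2 + 3*g + 2) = (g - 2)*(g + 2)*(g + 1)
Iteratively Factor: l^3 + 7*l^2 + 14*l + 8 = (l + 1)*(l^2 + 6*l + 8) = (l + 1)*(l + 4)*(l + 2)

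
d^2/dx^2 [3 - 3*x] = 0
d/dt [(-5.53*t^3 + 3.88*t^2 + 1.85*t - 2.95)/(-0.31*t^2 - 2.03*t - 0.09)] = (1.7143*t^4 + 22.4518*t^3 - 5.8098*t^2 - 2.5274*t - 6.155)/(0.0961*t^4 + 1.2586*t^3 + 4.1767*t^2 + 0.3654*t + 0.0081)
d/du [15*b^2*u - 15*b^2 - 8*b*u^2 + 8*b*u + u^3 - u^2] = 15*b^2 - 16*b*u + 8*b + 3*u^2 - 2*u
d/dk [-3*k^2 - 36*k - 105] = -6*k - 36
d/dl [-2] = 0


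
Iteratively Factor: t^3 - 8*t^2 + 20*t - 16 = (t - 2)*(t^2 - 6*t + 8) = (t - 2)^2*(t - 4)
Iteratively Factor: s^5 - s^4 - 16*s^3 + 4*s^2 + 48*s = (s + 2)*(s^4 - 3*s^3 - 10*s^2 + 24*s) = (s + 2)*(s + 3)*(s^3 - 6*s^2 + 8*s) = (s - 4)*(s + 2)*(s + 3)*(s^2 - 2*s) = s*(s - 4)*(s + 2)*(s + 3)*(s - 2)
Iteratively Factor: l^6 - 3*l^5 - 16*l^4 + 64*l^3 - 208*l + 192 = (l + 4)*(l^5 - 7*l^4 + 12*l^3 + 16*l^2 - 64*l + 48) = (l - 2)*(l + 4)*(l^4 - 5*l^3 + 2*l^2 + 20*l - 24) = (l - 2)*(l + 2)*(l + 4)*(l^3 - 7*l^2 + 16*l - 12) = (l - 2)^2*(l + 2)*(l + 4)*(l^2 - 5*l + 6) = (l - 2)^3*(l + 2)*(l + 4)*(l - 3)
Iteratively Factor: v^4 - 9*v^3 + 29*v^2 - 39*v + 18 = (v - 3)*(v^3 - 6*v^2 + 11*v - 6) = (v - 3)*(v - 1)*(v^2 - 5*v + 6) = (v - 3)^2*(v - 1)*(v - 2)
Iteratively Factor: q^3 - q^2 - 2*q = (q)*(q^2 - q - 2) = q*(q - 2)*(q + 1)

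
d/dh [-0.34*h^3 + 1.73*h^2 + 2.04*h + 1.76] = -1.02*h^2 + 3.46*h + 2.04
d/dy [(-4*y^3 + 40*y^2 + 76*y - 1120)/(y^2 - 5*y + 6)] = 4*(-y^4 + 10*y^3 - 87*y^2 + 680*y - 1286)/(y^4 - 10*y^3 + 37*y^2 - 60*y + 36)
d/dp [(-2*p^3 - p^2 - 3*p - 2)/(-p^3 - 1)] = (-p^4 - 6*p^3 + 2*p + 3)/(p^6 + 2*p^3 + 1)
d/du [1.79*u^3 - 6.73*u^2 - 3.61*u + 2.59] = 5.37*u^2 - 13.46*u - 3.61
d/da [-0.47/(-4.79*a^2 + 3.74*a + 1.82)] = (1.7578 - 4.5026*a)/(-4.79*a^2 + 3.74*a + 1.82)^2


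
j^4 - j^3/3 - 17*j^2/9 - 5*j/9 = j*(j - 5/3)*(j + 1/3)*(j + 1)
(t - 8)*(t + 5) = t^2 - 3*t - 40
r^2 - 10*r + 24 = (r - 6)*(r - 4)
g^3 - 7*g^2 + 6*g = g*(g - 6)*(g - 1)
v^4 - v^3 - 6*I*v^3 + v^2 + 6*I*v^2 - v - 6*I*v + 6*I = (v - 1)*(v - 6*I)*(v - I)*(v + I)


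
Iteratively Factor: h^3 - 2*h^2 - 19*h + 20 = (h + 4)*(h^2 - 6*h + 5) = (h - 1)*(h + 4)*(h - 5)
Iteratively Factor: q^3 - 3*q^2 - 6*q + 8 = (q + 2)*(q^2 - 5*q + 4) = (q - 1)*(q + 2)*(q - 4)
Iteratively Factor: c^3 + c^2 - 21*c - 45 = (c + 3)*(c^2 - 2*c - 15) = (c + 3)^2*(c - 5)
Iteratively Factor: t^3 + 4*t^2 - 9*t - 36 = (t + 4)*(t^2 - 9) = (t - 3)*(t + 4)*(t + 3)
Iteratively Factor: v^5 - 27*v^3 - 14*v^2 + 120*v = (v - 5)*(v^4 + 5*v^3 - 2*v^2 - 24*v) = (v - 5)*(v + 3)*(v^3 + 2*v^2 - 8*v) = (v - 5)*(v + 3)*(v + 4)*(v^2 - 2*v) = v*(v - 5)*(v + 3)*(v + 4)*(v - 2)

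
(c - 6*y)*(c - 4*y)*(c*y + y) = c^3*y - 10*c^2*y^2 + c^2*y + 24*c*y^3 - 10*c*y^2 + 24*y^3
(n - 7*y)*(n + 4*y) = n^2 - 3*n*y - 28*y^2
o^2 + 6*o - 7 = (o - 1)*(o + 7)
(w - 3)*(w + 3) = w^2 - 9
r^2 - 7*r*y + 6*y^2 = (r - 6*y)*(r - y)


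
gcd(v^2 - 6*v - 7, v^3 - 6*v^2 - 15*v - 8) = v + 1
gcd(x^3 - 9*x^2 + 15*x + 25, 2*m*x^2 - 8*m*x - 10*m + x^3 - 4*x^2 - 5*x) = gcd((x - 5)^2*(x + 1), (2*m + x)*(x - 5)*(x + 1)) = x^2 - 4*x - 5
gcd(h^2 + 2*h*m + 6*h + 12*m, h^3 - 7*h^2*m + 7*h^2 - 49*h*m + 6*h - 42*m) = h + 6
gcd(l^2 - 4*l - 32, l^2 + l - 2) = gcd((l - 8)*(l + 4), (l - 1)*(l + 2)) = 1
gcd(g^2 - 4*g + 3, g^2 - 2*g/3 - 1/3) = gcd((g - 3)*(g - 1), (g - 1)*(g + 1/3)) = g - 1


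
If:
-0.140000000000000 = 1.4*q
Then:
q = -0.10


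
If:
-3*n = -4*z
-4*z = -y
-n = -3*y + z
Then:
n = 0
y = 0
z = 0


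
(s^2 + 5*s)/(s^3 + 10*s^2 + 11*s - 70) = s/(s^2 + 5*s - 14)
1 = 1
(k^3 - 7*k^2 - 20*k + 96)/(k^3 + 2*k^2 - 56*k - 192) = (k - 3)/(k + 6)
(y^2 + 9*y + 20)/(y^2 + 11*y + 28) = (y + 5)/(y + 7)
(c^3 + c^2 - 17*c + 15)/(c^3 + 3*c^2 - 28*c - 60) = (c^3 + c^2 - 17*c + 15)/(c^3 + 3*c^2 - 28*c - 60)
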